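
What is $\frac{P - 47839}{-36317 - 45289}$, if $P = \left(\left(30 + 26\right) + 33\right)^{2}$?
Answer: $\frac{6653}{13601} \approx 0.48916$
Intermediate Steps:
$P = 7921$ ($P = \left(56 + 33\right)^{2} = 89^{2} = 7921$)
$\frac{P - 47839}{-36317 - 45289} = \frac{7921 - 47839}{-36317 - 45289} = - \frac{39918}{-81606} = \left(-39918\right) \left(- \frac{1}{81606}\right) = \frac{6653}{13601}$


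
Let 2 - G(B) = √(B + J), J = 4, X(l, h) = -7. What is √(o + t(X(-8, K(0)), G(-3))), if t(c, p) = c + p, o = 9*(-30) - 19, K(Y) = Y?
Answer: I*√295 ≈ 17.176*I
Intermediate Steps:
o = -289 (o = -270 - 19 = -289)
G(B) = 2 - √(4 + B) (G(B) = 2 - √(B + 4) = 2 - √(4 + B))
√(o + t(X(-8, K(0)), G(-3))) = √(-289 + (-7 + (2 - √(4 - 3)))) = √(-289 + (-7 + (2 - √1))) = √(-289 + (-7 + (2 - 1*1))) = √(-289 + (-7 + (2 - 1))) = √(-289 + (-7 + 1)) = √(-289 - 6) = √(-295) = I*√295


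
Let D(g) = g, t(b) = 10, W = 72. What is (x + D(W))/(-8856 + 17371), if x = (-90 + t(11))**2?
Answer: 6472/8515 ≈ 0.76007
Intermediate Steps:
x = 6400 (x = (-90 + 10)**2 = (-80)**2 = 6400)
(x + D(W))/(-8856 + 17371) = (6400 + 72)/(-8856 + 17371) = 6472/8515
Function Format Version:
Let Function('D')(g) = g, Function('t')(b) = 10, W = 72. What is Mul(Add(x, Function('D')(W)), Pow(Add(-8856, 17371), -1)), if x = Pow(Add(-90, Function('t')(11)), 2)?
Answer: Rational(6472, 8515) ≈ 0.76007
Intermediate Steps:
x = 6400 (x = Pow(Add(-90, 10), 2) = Pow(-80, 2) = 6400)
Mul(Add(x, Function('D')(W)), Pow(Add(-8856, 17371), -1)) = Mul(Add(6400, 72), Pow(Add(-8856, 17371), -1)) = Mul(6472, Pow(8515, -1)) = Mul(6472, Rational(1, 8515)) = Rational(6472, 8515)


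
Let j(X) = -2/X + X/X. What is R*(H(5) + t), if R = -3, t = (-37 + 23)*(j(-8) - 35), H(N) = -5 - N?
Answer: -2775/2 ≈ -1387.5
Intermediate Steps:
j(X) = 1 - 2/X (j(X) = -2/X + 1 = 1 - 2/X)
t = 945/2 (t = (-37 + 23)*((-2 - 8)/(-8) - 35) = -14*(-⅛*(-10) - 35) = -14*(5/4 - 35) = -14*(-135/4) = 945/2 ≈ 472.50)
R*(H(5) + t) = -3*((-5 - 1*5) + 945/2) = -3*((-5 - 5) + 945/2) = -3*(-10 + 945/2) = -3*925/2 = -2775/2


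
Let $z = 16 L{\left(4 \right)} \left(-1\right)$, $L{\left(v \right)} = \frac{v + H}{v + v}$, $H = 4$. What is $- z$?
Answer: $16$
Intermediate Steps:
$L{\left(v \right)} = \frac{4 + v}{2 v}$ ($L{\left(v \right)} = \frac{v + 4}{v + v} = \frac{4 + v}{2 v}$)
$z = -16$ ($z = 16 \frac{4 + 4}{2 \cdot 4} \left(-1\right) = 16 \cdot \frac{1}{2} \cdot \frac{1}{4} \cdot 8 \left(-1\right) = 16 \cdot 1 \left(-1\right) = 16 \left(-1\right) = -16$)
$- z = \left(-1\right) \left(-16\right) = 16$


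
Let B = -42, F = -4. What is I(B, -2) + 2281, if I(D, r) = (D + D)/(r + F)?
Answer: 2295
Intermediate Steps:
I(D, r) = 2*D/(-4 + r) (I(D, r) = (D + D)/(r - 4) = (2*D)/(-4 + r) = 2*D/(-4 + r))
I(B, -2) + 2281 = 2*(-42)/(-4 - 2) + 2281 = 2*(-42)/(-6) + 2281 = 2*(-42)*(-1/6) + 2281 = 14 + 2281 = 2295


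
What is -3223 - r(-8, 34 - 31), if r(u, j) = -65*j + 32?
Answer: -3060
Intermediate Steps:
r(u, j) = 32 - 65*j
-3223 - r(-8, 34 - 31) = -3223 - (32 - 65*(34 - 31)) = -3223 - (32 - 65*3) = -3223 - (32 - 195) = -3223 - 1*(-163) = -3223 + 163 = -3060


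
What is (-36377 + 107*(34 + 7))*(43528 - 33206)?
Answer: -330200780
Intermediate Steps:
(-36377 + 107*(34 + 7))*(43528 - 33206) = (-36377 + 107*41)*10322 = (-36377 + 4387)*10322 = -31990*10322 = -330200780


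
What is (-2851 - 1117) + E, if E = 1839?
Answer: -2129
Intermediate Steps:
(-2851 - 1117) + E = (-2851 - 1117) + 1839 = -3968 + 1839 = -2129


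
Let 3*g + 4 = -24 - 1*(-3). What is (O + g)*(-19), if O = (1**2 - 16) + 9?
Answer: 817/3 ≈ 272.33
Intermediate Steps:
g = -25/3 (g = -4/3 + (-24 - 1*(-3))/3 = -4/3 + (-24 + 3)/3 = -4/3 + (1/3)*(-21) = -4/3 - 7 = -25/3 ≈ -8.3333)
O = -6 (O = (1 - 16) + 9 = -15 + 9 = -6)
(O + g)*(-19) = (-6 - 25/3)*(-19) = -43/3*(-19) = 817/3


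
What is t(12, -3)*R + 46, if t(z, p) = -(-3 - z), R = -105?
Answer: -1529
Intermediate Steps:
t(z, p) = 3 + z
t(12, -3)*R + 46 = (3 + 12)*(-105) + 46 = 15*(-105) + 46 = -1575 + 46 = -1529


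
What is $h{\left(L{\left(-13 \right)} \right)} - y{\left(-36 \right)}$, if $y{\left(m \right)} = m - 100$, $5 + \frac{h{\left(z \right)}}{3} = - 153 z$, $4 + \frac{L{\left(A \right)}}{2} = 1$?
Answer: $2875$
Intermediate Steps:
$L{\left(A \right)} = -6$ ($L{\left(A \right)} = -8 + 2 \cdot 1 = -8 + 2 = -6$)
$h{\left(z \right)} = -15 - 459 z$ ($h{\left(z \right)} = -15 + 3 \left(- 153 z\right) = -15 - 459 z$)
$y{\left(m \right)} = -100 + m$
$h{\left(L{\left(-13 \right)} \right)} - y{\left(-36 \right)} = \left(-15 - -2754\right) - \left(-100 - 36\right) = \left(-15 + 2754\right) - -136 = 2739 + 136 = 2875$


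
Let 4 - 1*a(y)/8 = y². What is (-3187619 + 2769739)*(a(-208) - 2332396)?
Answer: 1119281550880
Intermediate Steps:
a(y) = 32 - 8*y²
(-3187619 + 2769739)*(a(-208) - 2332396) = (-3187619 + 2769739)*((32 - 8*(-208)²) - 2332396) = -417880*((32 - 8*43264) - 2332396) = -417880*((32 - 346112) - 2332396) = -417880*(-346080 - 2332396) = -417880*(-2678476) = 1119281550880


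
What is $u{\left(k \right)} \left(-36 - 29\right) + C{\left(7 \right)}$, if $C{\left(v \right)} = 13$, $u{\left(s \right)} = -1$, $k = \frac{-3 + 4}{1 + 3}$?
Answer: $78$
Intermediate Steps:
$k = \frac{1}{4}$ ($k = \frac{1}{4} \cdot 1 = \frac{1}{4} \approx 0.25$)
$u{\left(k \right)} \left(-36 - 29\right) + C{\left(7 \right)} = - (-36 - 29) + 13 = \left(-1\right) \left(-65\right) + 13 = 65 + 13 = 78$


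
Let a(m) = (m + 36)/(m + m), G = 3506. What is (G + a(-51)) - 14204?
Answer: -363727/34 ≈ -10698.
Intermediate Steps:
a(m) = (36 + m)/(2*m) (a(m) = (36 + m)/((2*m)) = (36 + m)*(1/(2*m)) = (36 + m)/(2*m))
(G + a(-51)) - 14204 = (3506 + (½)*(36 - 51)/(-51)) - 14204 = (3506 + (½)*(-1/51)*(-15)) - 14204 = (3506 + 5/34) - 14204 = 119209/34 - 14204 = -363727/34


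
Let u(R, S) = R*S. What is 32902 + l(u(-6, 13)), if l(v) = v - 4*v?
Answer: 33136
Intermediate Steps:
l(v) = -3*v
32902 + l(u(-6, 13)) = 32902 - (-18)*13 = 32902 - 3*(-78) = 32902 + 234 = 33136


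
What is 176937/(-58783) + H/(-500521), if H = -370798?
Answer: -66764065343/29422125943 ≈ -2.2692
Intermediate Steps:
176937/(-58783) + H/(-500521) = 176937/(-58783) - 370798/(-500521) = 176937*(-1/58783) - 370798*(-1/500521) = -176937/58783 + 370798/500521 = -66764065343/29422125943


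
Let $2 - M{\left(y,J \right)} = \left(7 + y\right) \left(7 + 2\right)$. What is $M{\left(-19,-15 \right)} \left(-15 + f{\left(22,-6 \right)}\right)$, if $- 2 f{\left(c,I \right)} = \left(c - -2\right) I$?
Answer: $6270$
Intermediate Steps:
$M{\left(y,J \right)} = -61 - 9 y$ ($M{\left(y,J \right)} = 2 - \left(7 + y\right) \left(7 + 2\right) = 2 - \left(7 + y\right) 9 = 2 - \left(63 + 9 y\right) = -61 - 9 y$)
$f{\left(c,I \right)} = - \frac{I \left(2 + c\right)}{2}$ ($f{\left(c,I \right)} = - \frac{\left(c - -2\right) I}{2} = - \frac{\left(c + 2\right) I}{2} = - \frac{\left(2 + c\right) I}{2} = - \frac{I \left(2 + c\right)}{2}$)
$M{\left(-19,-15 \right)} \left(-15 + f{\left(22,-6 \right)}\right) = \left(-61 - -171\right) \left(-15 - - 3 \left(2 + 22\right)\right) = \left(-61 + 171\right) \left(-15 - \left(-3\right) 24\right) = 110 \left(-15 + 72\right) = 110 \cdot 57 = 6270$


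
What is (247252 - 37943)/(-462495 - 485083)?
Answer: -209309/947578 ≈ -0.22089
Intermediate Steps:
(247252 - 37943)/(-462495 - 485083) = 209309/(-947578) = 209309*(-1/947578) = -209309/947578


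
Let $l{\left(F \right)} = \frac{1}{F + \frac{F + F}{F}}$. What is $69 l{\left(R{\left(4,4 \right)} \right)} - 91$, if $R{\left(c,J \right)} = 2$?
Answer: $- \frac{295}{4} \approx -73.75$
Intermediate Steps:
$l{\left(F \right)} = \frac{1}{2 + F}$ ($l{\left(F \right)} = \frac{1}{F + \frac{2 F}{F}} = \frac{1}{F + 2} = \frac{1}{2 + F}$)
$69 l{\left(R{\left(4,4 \right)} \right)} - 91 = \frac{69}{2 + 2} - 91 = \frac{69}{4} - 91 = - \frac{295}{4}$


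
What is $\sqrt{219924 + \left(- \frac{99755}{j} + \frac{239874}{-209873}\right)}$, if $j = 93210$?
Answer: $\frac{\sqrt{3366405314546043897323898}}{3912452466} \approx 468.96$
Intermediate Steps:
$\sqrt{219924 + \left(- \frac{99755}{j} + \frac{239874}{-209873}\right)} = \sqrt{219924 + \left(- \frac{99755}{93210} + \frac{239874}{-209873}\right)} = \sqrt{219924 + \left(\left(-99755\right) \frac{1}{93210} + 239874 \left(- \frac{1}{209873}\right)\right)} = \sqrt{219924 - \frac{8658907331}{3912452466}} = \sqrt{\frac{860433537225253}{3912452466}} = \frac{\sqrt{3366405314546043897323898}}{3912452466}$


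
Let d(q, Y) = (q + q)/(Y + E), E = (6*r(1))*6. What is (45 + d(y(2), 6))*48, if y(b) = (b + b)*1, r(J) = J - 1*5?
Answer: 49616/23 ≈ 2157.2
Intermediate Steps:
r(J) = -5 + J (r(J) = J - 5 = -5 + J)
E = -144 (E = (6*(-5 + 1))*6 = (6*(-4))*6 = -24*6 = -144)
y(b) = 2*b (y(b) = (2*b)*1 = 2*b)
d(q, Y) = 2*q/(-144 + Y) (d(q, Y) = (q + q)/(Y - 144) = (2*q)/(-144 + Y) = 2*q/(-144 + Y))
(45 + d(y(2), 6))*48 = (45 + 2*(2*2)/(-144 + 6))*48 = (45 + 2*4/(-138))*48 = (45 + 2*4*(-1/138))*48 = (45 - 4/69)*48 = (3101/69)*48 = 49616/23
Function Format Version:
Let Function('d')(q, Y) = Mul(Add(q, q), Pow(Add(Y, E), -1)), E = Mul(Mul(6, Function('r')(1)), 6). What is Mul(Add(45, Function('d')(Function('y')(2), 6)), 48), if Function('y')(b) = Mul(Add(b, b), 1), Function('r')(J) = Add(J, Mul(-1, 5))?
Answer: Rational(49616, 23) ≈ 2157.2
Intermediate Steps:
Function('r')(J) = Add(-5, J) (Function('r')(J) = Add(J, -5) = Add(-5, J))
E = -144 (E = Mul(Mul(6, Add(-5, 1)), 6) = Mul(Mul(6, -4), 6) = Mul(-24, 6) = -144)
Function('y')(b) = Mul(2, b) (Function('y')(b) = Mul(Mul(2, b), 1) = Mul(2, b))
Function('d')(q, Y) = Mul(2, q, Pow(Add(-144, Y), -1)) (Function('d')(q, Y) = Mul(Add(q, q), Pow(Add(Y, -144), -1)) = Mul(Mul(2, q), Pow(Add(-144, Y), -1)) = Mul(2, q, Pow(Add(-144, Y), -1)))
Mul(Add(45, Function('d')(Function('y')(2), 6)), 48) = Mul(Add(45, Mul(2, Mul(2, 2), Pow(Add(-144, 6), -1))), 48) = Mul(Add(45, Mul(2, 4, Pow(-138, -1))), 48) = Mul(Add(45, Mul(2, 4, Rational(-1, 138))), 48) = Mul(Add(45, Rational(-4, 69)), 48) = Mul(Rational(3101, 69), 48) = Rational(49616, 23)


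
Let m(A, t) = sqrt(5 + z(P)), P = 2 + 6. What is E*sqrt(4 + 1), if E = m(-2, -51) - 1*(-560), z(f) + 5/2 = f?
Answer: sqrt(5)*(1120 + sqrt(42))/2 ≈ 1259.4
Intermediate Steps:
P = 8
z(f) = -5/2 + f
m(A, t) = sqrt(42)/2 (m(A, t) = sqrt(5 + (-5/2 + 8)) = sqrt(5 + 11/2) = sqrt(21/2) = sqrt(42)/2)
E = 560 + sqrt(42)/2 (E = sqrt(42)/2 - 1*(-560) = sqrt(42)/2 + 560 = 560 + sqrt(42)/2 ≈ 563.24)
E*sqrt(4 + 1) = (560 + sqrt(42)/2)*sqrt(4 + 1) = (560 + sqrt(42)/2)*sqrt(5) = sqrt(5)*(560 + sqrt(42)/2)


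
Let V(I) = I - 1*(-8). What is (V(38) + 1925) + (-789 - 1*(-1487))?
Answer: 2669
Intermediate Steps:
V(I) = 8 + I (V(I) = I + 8 = 8 + I)
(V(38) + 1925) + (-789 - 1*(-1487)) = ((8 + 38) + 1925) + (-789 - 1*(-1487)) = (46 + 1925) + (-789 + 1487) = 1971 + 698 = 2669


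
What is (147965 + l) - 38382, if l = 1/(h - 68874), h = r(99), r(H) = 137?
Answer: 7532406670/68737 ≈ 1.0958e+5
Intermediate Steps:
h = 137
l = -1/68737 (l = 1/(137 - 68874) = 1/(-68737) = -1/68737 ≈ -1.4548e-5)
(147965 + l) - 38382 = (147965 - 1/68737) - 38382 = 10170670204/68737 - 38382 = 7532406670/68737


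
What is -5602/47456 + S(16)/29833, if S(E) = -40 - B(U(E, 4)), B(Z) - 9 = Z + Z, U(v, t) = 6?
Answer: -85009641/707877424 ≈ -0.12009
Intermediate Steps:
B(Z) = 9 + 2*Z (B(Z) = 9 + (Z + Z) = 9 + 2*Z)
S(E) = -61 (S(E) = -40 - (9 + 2*6) = -40 - (9 + 12) = -40 - 1*21 = -40 - 21 = -61)
-5602/47456 + S(16)/29833 = -5602/47456 - 61/29833 = -5602*1/47456 - 61*1/29833 = -2801/23728 - 61/29833 = -85009641/707877424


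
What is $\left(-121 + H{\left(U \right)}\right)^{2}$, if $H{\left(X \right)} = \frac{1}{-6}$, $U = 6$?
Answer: $\frac{528529}{36} \approx 14681.0$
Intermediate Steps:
$H{\left(X \right)} = - \frac{1}{6}$
$\left(-121 + H{\left(U \right)}\right)^{2} = \left(-121 - \frac{1}{6}\right)^{2} = \left(- \frac{727}{6}\right)^{2} = \frac{528529}{36}$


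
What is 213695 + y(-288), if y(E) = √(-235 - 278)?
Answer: 213695 + 3*I*√57 ≈ 2.137e+5 + 22.65*I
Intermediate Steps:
y(E) = 3*I*√57 (y(E) = √(-513) = 3*I*√57)
213695 + y(-288) = 213695 + 3*I*√57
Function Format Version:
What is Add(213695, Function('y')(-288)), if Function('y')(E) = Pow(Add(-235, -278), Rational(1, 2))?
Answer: Add(213695, Mul(3, I, Pow(57, Rational(1, 2)))) ≈ Add(2.1370e+5, Mul(22.650, I))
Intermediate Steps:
Function('y')(E) = Mul(3, I, Pow(57, Rational(1, 2))) (Function('y')(E) = Pow(-513, Rational(1, 2)) = Mul(3, I, Pow(57, Rational(1, 2))))
Add(213695, Function('y')(-288)) = Add(213695, Mul(3, I, Pow(57, Rational(1, 2))))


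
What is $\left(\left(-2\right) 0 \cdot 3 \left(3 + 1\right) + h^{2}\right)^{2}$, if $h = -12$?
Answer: $20736$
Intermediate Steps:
$\left(\left(-2\right) 0 \cdot 3 \left(3 + 1\right) + h^{2}\right)^{2} = \left(\left(-2\right) 0 \cdot 3 \left(3 + 1\right) + \left(-12\right)^{2}\right)^{2} = \left(0 \cdot 3 \cdot 4 + 144\right)^{2} = \left(0 \cdot 12 + 144\right)^{2} = \left(0 + 144\right)^{2} = 144^{2} = 20736$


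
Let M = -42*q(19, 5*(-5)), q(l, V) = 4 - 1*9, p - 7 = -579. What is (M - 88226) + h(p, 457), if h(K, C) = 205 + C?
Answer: -87354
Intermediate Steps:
p = -572 (p = 7 - 579 = -572)
q(l, V) = -5 (q(l, V) = 4 - 9 = -5)
M = 210 (M = -42*(-5) = 210)
(M - 88226) + h(p, 457) = (210 - 88226) + (205 + 457) = -88016 + 662 = -87354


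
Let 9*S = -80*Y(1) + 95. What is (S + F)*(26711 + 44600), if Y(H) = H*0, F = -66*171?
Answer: -7236568969/9 ≈ -8.0406e+8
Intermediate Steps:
F = -11286
Y(H) = 0
S = 95/9 (S = (-80*0 + 95)/9 = (0 + 95)/9 = (⅑)*95 = 95/9 ≈ 10.556)
(S + F)*(26711 + 44600) = (95/9 - 11286)*(26711 + 44600) = -101479/9*71311 = -7236568969/9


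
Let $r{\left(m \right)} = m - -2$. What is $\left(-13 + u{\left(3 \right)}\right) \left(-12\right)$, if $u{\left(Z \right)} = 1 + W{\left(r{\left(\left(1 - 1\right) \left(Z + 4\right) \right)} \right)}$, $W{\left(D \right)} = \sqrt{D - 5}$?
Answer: $144 - 12 i \sqrt{3} \approx 144.0 - 20.785 i$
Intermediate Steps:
$r{\left(m \right)} = 2 + m$ ($r{\left(m \right)} = m + 2 = 2 + m$)
$W{\left(D \right)} = \sqrt{-5 + D}$
$u{\left(Z \right)} = 1 + i \sqrt{3}$ ($u{\left(Z \right)} = 1 + \sqrt{-5 + \left(2 + \left(1 - 1\right) \left(Z + 4\right)\right)} = 1 + \sqrt{-5 + \left(2 + 0 \left(4 + Z\right)\right)} = 1 + \sqrt{-5 + \left(2 + 0\right)} = 1 + \sqrt{-5 + 2} = 1 + \sqrt{-3} = 1 + i \sqrt{3}$)
$\left(-13 + u{\left(3 \right)}\right) \left(-12\right) = \left(-13 + \left(1 + i \sqrt{3}\right)\right) \left(-12\right) = \left(-12 + i \sqrt{3}\right) \left(-12\right) = 144 - 12 i \sqrt{3}$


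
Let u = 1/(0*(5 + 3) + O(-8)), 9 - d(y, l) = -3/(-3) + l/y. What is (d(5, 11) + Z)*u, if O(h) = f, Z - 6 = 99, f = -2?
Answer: -277/5 ≈ -55.400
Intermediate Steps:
Z = 105 (Z = 6 + 99 = 105)
O(h) = -2
d(y, l) = 8 - l/y (d(y, l) = 9 - (-3/(-3) + l/y) = 9 - (-3*(-⅓) + l/y) = 9 - (1 + l/y) = 9 + (-1 - l/y) = 8 - l/y)
u = -½ (u = 1/(0*(5 + 3) - 2) = 1/(0*8 - 2) = 1/(0 - 2) = 1/(-2) = -½ ≈ -0.50000)
(d(5, 11) + Z)*u = ((8 - 1*11/5) + 105)*(-½) = ((8 - 1*11*⅕) + 105)*(-½) = ((8 - 11/5) + 105)*(-½) = (29/5 + 105)*(-½) = (554/5)*(-½) = -277/5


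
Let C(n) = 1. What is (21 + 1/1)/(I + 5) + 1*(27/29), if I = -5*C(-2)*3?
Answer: -184/145 ≈ -1.2690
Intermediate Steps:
I = -15 (I = -5*1*3 = -5*3 = -15)
(21 + 1/1)/(I + 5) + 1*(27/29) = (21 + 1/1)/(-15 + 5) + 1*(27/29) = (21 + 1)/(-10) + 1*(27*(1/29)) = 22*(-1/10) + 1*(27/29) = -11/5 + 27/29 = -184/145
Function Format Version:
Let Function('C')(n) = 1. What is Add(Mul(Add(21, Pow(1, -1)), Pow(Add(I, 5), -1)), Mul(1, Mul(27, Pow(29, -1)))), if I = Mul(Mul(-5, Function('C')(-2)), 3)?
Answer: Rational(-184, 145) ≈ -1.2690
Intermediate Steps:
I = -15 (I = Mul(Mul(-5, 1), 3) = Mul(-5, 3) = -15)
Add(Mul(Add(21, Pow(1, -1)), Pow(Add(I, 5), -1)), Mul(1, Mul(27, Pow(29, -1)))) = Add(Mul(Add(21, Pow(1, -1)), Pow(Add(-15, 5), -1)), Mul(1, Mul(27, Pow(29, -1)))) = Add(Mul(Add(21, 1), Pow(-10, -1)), Mul(1, Mul(27, Rational(1, 29)))) = Add(Mul(22, Rational(-1, 10)), Mul(1, Rational(27, 29))) = Add(Rational(-11, 5), Rational(27, 29)) = Rational(-184, 145)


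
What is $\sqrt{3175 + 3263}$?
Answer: $\sqrt{6438} \approx 80.237$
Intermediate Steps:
$\sqrt{3175 + 3263} = \sqrt{6438}$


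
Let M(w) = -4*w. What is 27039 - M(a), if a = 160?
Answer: 27679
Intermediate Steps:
27039 - M(a) = 27039 - (-4)*160 = 27039 - 1*(-640) = 27039 + 640 = 27679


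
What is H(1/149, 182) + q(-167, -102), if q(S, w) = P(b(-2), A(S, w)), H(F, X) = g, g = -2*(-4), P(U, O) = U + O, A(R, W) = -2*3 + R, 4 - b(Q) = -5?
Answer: -156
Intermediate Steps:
b(Q) = 9 (b(Q) = 4 - 1*(-5) = 4 + 5 = 9)
A(R, W) = -6 + R
P(U, O) = O + U
g = 8
H(F, X) = 8
q(S, w) = 3 + S (q(S, w) = (-6 + S) + 9 = 3 + S)
H(1/149, 182) + q(-167, -102) = 8 + (3 - 167) = 8 - 164 = -156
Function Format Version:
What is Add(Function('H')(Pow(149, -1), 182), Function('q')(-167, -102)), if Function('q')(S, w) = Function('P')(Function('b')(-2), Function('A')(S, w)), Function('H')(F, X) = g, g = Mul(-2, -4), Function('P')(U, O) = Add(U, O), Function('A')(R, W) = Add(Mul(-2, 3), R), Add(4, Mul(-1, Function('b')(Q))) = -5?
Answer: -156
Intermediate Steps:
Function('b')(Q) = 9 (Function('b')(Q) = Add(4, Mul(-1, -5)) = Add(4, 5) = 9)
Function('A')(R, W) = Add(-6, R)
Function('P')(U, O) = Add(O, U)
g = 8
Function('H')(F, X) = 8
Function('q')(S, w) = Add(3, S) (Function('q')(S, w) = Add(Add(-6, S), 9) = Add(3, S))
Add(Function('H')(Pow(149, -1), 182), Function('q')(-167, -102)) = Add(8, Add(3, -167)) = Add(8, -164) = -156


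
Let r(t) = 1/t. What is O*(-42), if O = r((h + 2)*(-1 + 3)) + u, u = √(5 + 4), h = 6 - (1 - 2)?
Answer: -385/3 ≈ -128.33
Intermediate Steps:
h = 7 (h = 6 - 1*(-1) = 6 + 1 = 7)
u = 3 (u = √9 = 3)
O = 55/18 (O = 1/((7 + 2)*(-1 + 3)) + 3 = 1/(9*2) + 3 = 1/18 + 3 = 55/18 ≈ 3.0556)
O*(-42) = (55/18)*(-42) = -385/3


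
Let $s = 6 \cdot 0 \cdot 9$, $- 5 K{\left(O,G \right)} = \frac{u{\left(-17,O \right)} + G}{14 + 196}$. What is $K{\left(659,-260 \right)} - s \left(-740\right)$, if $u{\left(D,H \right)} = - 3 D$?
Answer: $\frac{209}{1050} \approx 0.19905$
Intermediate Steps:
$K{\left(O,G \right)} = - \frac{17}{350} - \frac{G}{1050}$ ($K{\left(O,G \right)} = - \frac{\left(\left(-3\right) \left(-17\right) + G\right) \frac{1}{14 + 196}}{5} = - \frac{\left(51 + G\right) \frac{1}{210}}{5} = - \frac{\frac{17}{70} + \frac{G}{210}}{5} = - \frac{17}{350} - \frac{G}{1050}$)
$s = 0$ ($s = 6 \cdot 0 = 0$)
$K{\left(659,-260 \right)} - s \left(-740\right) = \left(- \frac{17}{350} - - \frac{26}{105}\right) - 0 \left(-740\right) = \left(- \frac{17}{350} + \frac{26}{105}\right) - 0 = \frac{209}{1050} + 0 = \frac{209}{1050}$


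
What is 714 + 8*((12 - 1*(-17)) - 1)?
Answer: 938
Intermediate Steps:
714 + 8*((12 - 1*(-17)) - 1) = 714 + 8*((12 + 17) - 1) = 714 + 8*(29 - 1) = 714 + 8*28 = 714 + 224 = 938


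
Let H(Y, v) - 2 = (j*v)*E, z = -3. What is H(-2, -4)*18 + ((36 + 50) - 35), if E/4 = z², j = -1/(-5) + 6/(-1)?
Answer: 75603/5 ≈ 15121.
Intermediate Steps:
j = -29/5 (j = -1*(-⅕) + 6*(-1) = ⅕ - 6 = -29/5 ≈ -5.8000)
E = 36 (E = 4*(-3)² = 4*9 = 36)
H(Y, v) = 2 - 1044*v/5 (H(Y, v) = 2 - 29*v/5*36 = 2 - 1044*v/5)
H(-2, -4)*18 + ((36 + 50) - 35) = (2 - 1044/5*(-4))*18 + ((36 + 50) - 35) = (2 + 4176/5)*18 + (86 - 35) = (4186/5)*18 + 51 = 75348/5 + 51 = 75603/5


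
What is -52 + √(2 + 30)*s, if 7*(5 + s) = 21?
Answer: -52 - 8*√2 ≈ -63.314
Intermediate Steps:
s = -2 (s = -5 + (⅐)*21 = -5 + 3 = -2)
-52 + √(2 + 30)*s = -52 + √(2 + 30)*(-2) = -52 + √32*(-2) = -52 + (4*√2)*(-2) = -52 - 8*√2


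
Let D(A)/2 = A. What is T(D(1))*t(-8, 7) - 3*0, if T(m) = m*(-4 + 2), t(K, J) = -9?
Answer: 36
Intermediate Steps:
D(A) = 2*A
T(m) = -2*m (T(m) = m*(-2) = -2*m)
T(D(1))*t(-8, 7) - 3*0 = -4*(-9) - 3*0 = -2*2*(-9) + 0 = -4*(-9) + 0 = 36 + 0 = 36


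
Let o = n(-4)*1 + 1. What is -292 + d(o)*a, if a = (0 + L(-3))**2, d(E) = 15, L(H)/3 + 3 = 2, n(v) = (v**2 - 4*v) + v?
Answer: -157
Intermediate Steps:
n(v) = v**2 - 3*v
L(H) = -3 (L(H) = -9 + 3*2 = -9 + 6 = -3)
o = 29 (o = -4*(-3 - 4)*1 + 1 = -4*(-7)*1 + 1 = 28*1 + 1 = 28 + 1 = 29)
a = 9 (a = (0 - 3)**2 = (-3)**2 = 9)
-292 + d(o)*a = -292 + 15*9 = -292 + 135 = -157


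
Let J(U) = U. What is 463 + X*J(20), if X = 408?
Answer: 8623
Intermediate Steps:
463 + X*J(20) = 463 + 408*20 = 463 + 8160 = 8623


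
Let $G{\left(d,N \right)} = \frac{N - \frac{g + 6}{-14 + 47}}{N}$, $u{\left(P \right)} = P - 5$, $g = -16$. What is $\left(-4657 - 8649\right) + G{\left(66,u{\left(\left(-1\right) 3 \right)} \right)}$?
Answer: $- \frac{1756265}{132} \approx -13305.0$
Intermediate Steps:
$u{\left(P \right)} = -5 + P$ ($u{\left(P \right)} = P - 5 = -5 + P$)
$G{\left(d,N \right)} = \frac{\frac{10}{33} + N}{N}$ ($G{\left(d,N \right)} = \frac{N - \frac{-16 + 6}{-14 + 47}}{N} = \frac{N - - \frac{10}{33}}{N} = \frac{N + \frac{10}{33}}{N} = \frac{\frac{10}{33} + N}{N}$)
$\left(-4657 - 8649\right) + G{\left(66,u{\left(\left(-1\right) 3 \right)} \right)} = \left(-4657 - 8649\right) + \frac{\frac{10}{33} - 8}{-5 - 3} = -13306 + \frac{\frac{10}{33} - 8}{-5 - 3} = -13306 + \frac{\frac{10}{33} - 8}{-8} = -13306 - - \frac{127}{132} = -13306 + \frac{127}{132} = - \frac{1756265}{132}$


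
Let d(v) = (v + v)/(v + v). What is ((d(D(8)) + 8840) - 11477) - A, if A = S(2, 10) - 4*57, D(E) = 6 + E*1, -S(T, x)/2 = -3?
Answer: -2414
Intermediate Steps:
S(T, x) = 6 (S(T, x) = -2*(-3) = 6)
D(E) = 6 + E
d(v) = 1 (d(v) = (2*v)/((2*v)) = (2*v)*(1/(2*v)) = 1)
A = -222 (A = 6 - 4*57 = 6 - 228 = -222)
((d(D(8)) + 8840) - 11477) - A = ((1 + 8840) - 11477) - 1*(-222) = (8841 - 11477) + 222 = -2636 + 222 = -2414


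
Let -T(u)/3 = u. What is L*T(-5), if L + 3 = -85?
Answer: -1320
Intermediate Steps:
L = -88 (L = -3 - 85 = -88)
T(u) = -3*u
L*T(-5) = -(-264)*(-5) = -88*15 = -1320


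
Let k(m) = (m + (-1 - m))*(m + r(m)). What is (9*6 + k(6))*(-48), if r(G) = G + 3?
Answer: -1872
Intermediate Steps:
r(G) = 3 + G
k(m) = -3 - 2*m (k(m) = (m + (-1 - m))*(m + (3 + m)) = -(3 + 2*m) = -3 - 2*m)
(9*6 + k(6))*(-48) = (9*6 + (-3 - 2*6))*(-48) = (54 + (-3 - 12))*(-48) = (54 - 15)*(-48) = 39*(-48) = -1872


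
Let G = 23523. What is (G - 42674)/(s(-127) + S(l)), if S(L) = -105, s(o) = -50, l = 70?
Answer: 19151/155 ≈ 123.55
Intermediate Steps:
(G - 42674)/(s(-127) + S(l)) = (23523 - 42674)/(-50 - 105) = -19151/(-155) = -19151*(-1/155) = 19151/155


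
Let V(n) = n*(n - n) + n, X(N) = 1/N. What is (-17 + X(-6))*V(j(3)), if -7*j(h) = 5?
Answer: 515/42 ≈ 12.262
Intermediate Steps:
j(h) = -5/7 (j(h) = -⅐*5 = -5/7)
X(N) = 1/N
V(n) = n (V(n) = n*0 + n = 0 + n = n)
(-17 + X(-6))*V(j(3)) = (-17 + 1/(-6))*(-5/7) = (-17 - ⅙)*(-5/7) = -103/6*(-5/7) = 515/42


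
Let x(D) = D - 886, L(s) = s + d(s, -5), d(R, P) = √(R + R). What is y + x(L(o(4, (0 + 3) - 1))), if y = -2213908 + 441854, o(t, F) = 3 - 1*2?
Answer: -1772939 + √2 ≈ -1.7729e+6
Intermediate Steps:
d(R, P) = √2*√R (d(R, P) = √(2*R) = √2*√R)
o(t, F) = 1 (o(t, F) = 3 - 2 = 1)
L(s) = s + √2*√s
x(D) = -886 + D
y = -1772054
y + x(L(o(4, (0 + 3) - 1))) = -1772054 + (-886 + (1 + √2*√1)) = -1772054 + (-886 + (1 + √2*1)) = -1772054 + (-886 + (1 + √2)) = -1772054 + (-885 + √2) = -1772939 + √2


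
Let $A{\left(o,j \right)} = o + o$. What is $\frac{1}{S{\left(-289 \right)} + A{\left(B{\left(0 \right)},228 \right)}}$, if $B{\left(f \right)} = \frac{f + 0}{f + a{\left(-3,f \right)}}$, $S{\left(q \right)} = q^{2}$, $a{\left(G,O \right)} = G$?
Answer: $\frac{1}{83521} \approx 1.1973 \cdot 10^{-5}$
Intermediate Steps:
$B{\left(f \right)} = \frac{f}{-3 + f}$ ($B{\left(f \right)} = \frac{f + 0}{f - 3} = \frac{f}{-3 + f}$)
$A{\left(o,j \right)} = 2 o$
$\frac{1}{S{\left(-289 \right)} + A{\left(B{\left(0 \right)},228 \right)}} = \frac{1}{\left(-289\right)^{2} + 2 \frac{0}{-3 + 0}} = \frac{1}{83521 + 2 \frac{0}{-3}} = \frac{1}{83521 + 2 \cdot 0 \left(- \frac{1}{3}\right)} = \frac{1}{83521 + 2 \cdot 0} = \frac{1}{83521 + 0} = \frac{1}{83521}$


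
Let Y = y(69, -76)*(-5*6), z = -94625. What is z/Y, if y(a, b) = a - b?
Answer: 3785/174 ≈ 21.753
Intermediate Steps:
Y = -4350 (Y = (69 - 1*(-76))*(-5*6) = (69 + 76)*(-30) = 145*(-30) = -4350)
z/Y = -94625/(-4350) = -94625*(-1/4350) = 3785/174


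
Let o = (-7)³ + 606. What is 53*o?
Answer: 13939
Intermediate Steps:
o = 263 (o = -343 + 606 = 263)
53*o = 53*263 = 13939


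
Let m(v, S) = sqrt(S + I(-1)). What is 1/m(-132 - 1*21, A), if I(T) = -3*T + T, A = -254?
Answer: -I*sqrt(7)/42 ≈ -0.062994*I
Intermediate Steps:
I(T) = -2*T
m(v, S) = sqrt(2 + S) (m(v, S) = sqrt(S - 2*(-1)) = sqrt(S + 2) = sqrt(2 + S))
1/m(-132 - 1*21, A) = 1/(sqrt(2 - 254)) = 1/(sqrt(-252)) = 1/(6*I*sqrt(7)) = -I*sqrt(7)/42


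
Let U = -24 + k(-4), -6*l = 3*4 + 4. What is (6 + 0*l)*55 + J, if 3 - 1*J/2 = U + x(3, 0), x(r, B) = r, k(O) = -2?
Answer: 382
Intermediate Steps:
l = -8/3 (l = -(3*4 + 4)/6 = -(12 + 4)/6 = -1/6*16 = -8/3 ≈ -2.6667)
U = -26 (U = -24 - 2 = -26)
J = 52 (J = 6 - 2*(-26 + 3) = 6 - 2*(-23) = 6 + 46 = 52)
(6 + 0*l)*55 + J = (6 + 0*(-8/3))*55 + 52 = (6 + 0)*55 + 52 = 6*55 + 52 = 330 + 52 = 382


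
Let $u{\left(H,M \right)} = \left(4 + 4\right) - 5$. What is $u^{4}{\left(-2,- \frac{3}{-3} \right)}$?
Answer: $81$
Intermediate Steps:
$u{\left(H,M \right)} = 3$ ($u{\left(H,M \right)} = 8 - 5 = 3$)
$u^{4}{\left(-2,- \frac{3}{-3} \right)} = 3^{4} = 81$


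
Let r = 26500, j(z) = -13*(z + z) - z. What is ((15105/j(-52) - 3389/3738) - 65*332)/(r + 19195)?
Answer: -6289078657/13323016980 ≈ -0.47205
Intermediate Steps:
j(z) = -27*z (j(z) = -26*z - z = -27*z)
((15105/j(-52) - 3389/3738) - 65*332)/(r + 19195) = ((15105/((-27*(-52))) - 3389/3738) - 65*332)/(26500 + 19195) = ((15105/1404 - 3389*1/3738) - 21580)/45695 = ((15105*(1/1404) - 3389/3738) - 21580)*(1/45695) = ((5035/468 - 3389/3738) - 21580)*(1/45695) = (2872463/291564 - 21580)*(1/45695) = -6289078657/291564*1/45695 = -6289078657/13323016980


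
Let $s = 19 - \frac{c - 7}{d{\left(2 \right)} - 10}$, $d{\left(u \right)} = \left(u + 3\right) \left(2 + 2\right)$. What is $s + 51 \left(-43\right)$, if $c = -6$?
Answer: $- \frac{21727}{10} \approx -2172.7$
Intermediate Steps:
$d{\left(u \right)} = 12 + 4 u$ ($d{\left(u \right)} = \left(3 + u\right) 4 = 12 + 4 u$)
$s = \frac{203}{10}$ ($s = 19 - \frac{-6 - 7}{\left(12 + 4 \cdot 2\right) - 10} = 19 - - \frac{13}{\left(12 + 8\right) - 10} = 19 - - \frac{13}{20 - 10} = 19 - - \frac{13}{10} = 19 + \frac{13}{10} = \frac{203}{10} \approx 20.3$)
$s + 51 \left(-43\right) = \frac{203}{10} + 51 \left(-43\right) = \frac{203}{10} - 2193 = - \frac{21727}{10}$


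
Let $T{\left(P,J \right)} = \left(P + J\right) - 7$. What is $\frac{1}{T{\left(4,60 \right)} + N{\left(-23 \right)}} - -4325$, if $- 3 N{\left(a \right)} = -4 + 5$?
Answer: $\frac{735253}{170} \approx 4325.0$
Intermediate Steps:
$N{\left(a \right)} = - \frac{1}{3}$ ($N{\left(a \right)} = - \frac{-4 + 5}{3} = \left(- \frac{1}{3}\right) 1 = - \frac{1}{3}$)
$T{\left(P,J \right)} = -7 + J + P$ ($T{\left(P,J \right)} = \left(J + P\right) - 7 = -7 + J + P$)
$\frac{1}{T{\left(4,60 \right)} + N{\left(-23 \right)}} - -4325 = \frac{1}{\left(-7 + 60 + 4\right) - \frac{1}{3}} - -4325 = \frac{1}{57 - \frac{1}{3}} + 4325 = \frac{1}{\frac{170}{3}} + 4325 = \frac{3}{170} + 4325 = \frac{735253}{170}$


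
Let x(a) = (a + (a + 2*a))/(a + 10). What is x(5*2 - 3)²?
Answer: 784/289 ≈ 2.7128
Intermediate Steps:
x(a) = 4*a/(10 + a) (x(a) = (a + 3*a)/(10 + a) = (4*a)/(10 + a) = 4*a/(10 + a))
x(5*2 - 3)² = (4*(5*2 - 3)/(10 + (5*2 - 3)))² = (4*(10 - 3)/(10 + (10 - 3)))² = (4*7/(10 + 7))² = (4*7/17)² = (4*7*(1/17))² = (28/17)² = 784/289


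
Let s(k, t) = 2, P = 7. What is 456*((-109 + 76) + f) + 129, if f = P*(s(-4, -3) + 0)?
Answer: -8535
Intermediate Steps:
f = 14 (f = 7*(2 + 0) = 7*2 = 14)
456*((-109 + 76) + f) + 129 = 456*((-109 + 76) + 14) + 129 = 456*(-33 + 14) + 129 = 456*(-19) + 129 = -8664 + 129 = -8535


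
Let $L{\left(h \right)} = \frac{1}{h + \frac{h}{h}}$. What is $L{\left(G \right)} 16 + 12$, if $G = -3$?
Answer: $4$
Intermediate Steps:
$L{\left(h \right)} = \frac{1}{1 + h}$ ($L{\left(h \right)} = \frac{1}{h + 1} = \frac{1}{1 + h}$)
$L{\left(G \right)} 16 + 12 = \frac{1}{1 - 3} \cdot 16 + 12 = \frac{1}{-2} \cdot 16 + 12 = \left(- \frac{1}{2}\right) 16 + 12 = -8 + 12 = 4$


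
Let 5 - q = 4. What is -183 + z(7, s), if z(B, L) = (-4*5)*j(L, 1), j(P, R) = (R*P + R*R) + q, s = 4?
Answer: -303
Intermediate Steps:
q = 1 (q = 5 - 1*4 = 5 - 4 = 1)
j(P, R) = 1 + R**2 + P*R (j(P, R) = (R*P + R*R) + 1 = (P*R + R**2) + 1 = (R**2 + P*R) + 1 = 1 + R**2 + P*R)
z(B, L) = -40 - 20*L (z(B, L) = (-4*5)*(1 + 1**2 + L*1) = -20*(1 + 1 + L) = -20*(2 + L) = -40 - 20*L)
-183 + z(7, s) = -183 + (-40 - 20*4) = -183 + (-40 - 80) = -183 - 120 = -303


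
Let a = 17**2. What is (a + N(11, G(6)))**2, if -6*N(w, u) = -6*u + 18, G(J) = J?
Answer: 85264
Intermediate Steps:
N(w, u) = -3 + u (N(w, u) = -(-6*u + 18)/6 = -(18 - 6*u)/6 = -3 + u)
a = 289
(a + N(11, G(6)))**2 = (289 + (-3 + 6))**2 = (289 + 3)**2 = 292**2 = 85264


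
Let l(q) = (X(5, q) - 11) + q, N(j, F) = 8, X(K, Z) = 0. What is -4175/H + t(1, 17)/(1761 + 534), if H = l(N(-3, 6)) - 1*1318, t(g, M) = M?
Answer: 564946/178335 ≈ 3.1679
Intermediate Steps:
l(q) = -11 + q (l(q) = (0 - 11) + q = -11 + q)
H = -1321 (H = (-11 + 8) - 1*1318 = -3 - 1318 = -1321)
-4175/H + t(1, 17)/(1761 + 534) = -4175/(-1321) + 17/(1761 + 534) = -4175*(-1/1321) + 17/2295 = 4175/1321 + 17*(1/2295) = 4175/1321 + 1/135 = 564946/178335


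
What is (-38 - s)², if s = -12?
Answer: 676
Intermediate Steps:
(-38 - s)² = (-38 - 1*(-12))² = (-38 + 12)² = (-26)² = 676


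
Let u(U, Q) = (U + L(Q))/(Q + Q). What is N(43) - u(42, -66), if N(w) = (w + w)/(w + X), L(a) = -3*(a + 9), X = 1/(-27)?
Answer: 11533/3190 ≈ 3.6154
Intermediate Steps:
X = -1/27 ≈ -0.037037
L(a) = -27 - 3*a (L(a) = -3*(9 + a) = -27 - 3*a)
N(w) = 2*w/(-1/27 + w) (N(w) = (w + w)/(w - 1/27) = (2*w)/(-1/27 + w) = 2*w/(-1/27 + w))
u(U, Q) = (-27 + U - 3*Q)/(2*Q) (u(U, Q) = (U + (-27 - 3*Q))/(Q + Q) = (-27 + U - 3*Q)/((2*Q)) = (-27 + U - 3*Q)*(1/(2*Q)) = (-27 + U - 3*Q)/(2*Q))
N(43) - u(42, -66) = 54*43/(-1 + 27*43) - (-27 + 42 - 3*(-66))/(2*(-66)) = 54*43/(-1 + 1161) - (-1)*(-27 + 42 + 198)/(2*66) = 54*43/1160 - (-1)*213/(2*66) = 54*43*(1/1160) - 1*(-71/44) = 1161/580 + 71/44 = 11533/3190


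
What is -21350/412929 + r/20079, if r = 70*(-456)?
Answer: -15589210/9497367 ≈ -1.6414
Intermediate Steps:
r = -31920
-21350/412929 + r/20079 = -21350/412929 - 31920/20079 = -21350*1/412929 - 31920*1/20079 = -21350/412929 - 10640/6693 = -15589210/9497367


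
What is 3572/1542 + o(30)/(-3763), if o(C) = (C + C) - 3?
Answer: 6676771/2901273 ≈ 2.3013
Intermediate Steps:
o(C) = -3 + 2*C (o(C) = 2*C - 3 = -3 + 2*C)
3572/1542 + o(30)/(-3763) = 3572/1542 + (-3 + 2*30)/(-3763) = 3572*(1/1542) + (-3 + 60)*(-1/3763) = 1786/771 + 57*(-1/3763) = 1786/771 - 57/3763 = 6676771/2901273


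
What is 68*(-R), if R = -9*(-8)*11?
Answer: -53856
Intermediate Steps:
R = 792 (R = 72*11 = 792)
68*(-R) = 68*(-1*792) = 68*(-792) = -53856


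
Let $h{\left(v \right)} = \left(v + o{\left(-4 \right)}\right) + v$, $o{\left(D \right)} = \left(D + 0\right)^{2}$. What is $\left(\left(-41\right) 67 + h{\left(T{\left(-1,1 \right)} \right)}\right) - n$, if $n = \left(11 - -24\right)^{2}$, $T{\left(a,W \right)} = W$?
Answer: $-3954$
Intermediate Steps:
$o{\left(D \right)} = D^{2}$
$h{\left(v \right)} = 16 + 2 v$ ($h{\left(v \right)} = \left(v + \left(-4\right)^{2}\right) + v = \left(v + 16\right) + v = \left(16 + v\right) + v = 16 + 2 v$)
$n = 1225$ ($n = \left(11 + \left(-9 + 33\right)\right)^{2} = \left(11 + 24\right)^{2} = 35^{2} = 1225$)
$\left(\left(-41\right) 67 + h{\left(T{\left(-1,1 \right)} \right)}\right) - n = \left(\left(-41\right) 67 + \left(16 + 2 \cdot 1\right)\right) - 1225 = \left(-2747 + \left(16 + 2\right)\right) - 1225 = \left(-2747 + 18\right) - 1225 = -2729 - 1225 = -3954$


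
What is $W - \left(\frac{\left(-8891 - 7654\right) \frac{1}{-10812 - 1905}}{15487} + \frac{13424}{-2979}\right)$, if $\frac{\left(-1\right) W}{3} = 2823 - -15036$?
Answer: $- \frac{1164127564128508}{21729949083} \approx -53573.0$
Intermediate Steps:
$W = -53577$ ($W = - 3 \left(2823 - -15036\right) = - 3 \left(2823 + 15036\right) = \left(-3\right) 17859 = -53577$)
$W - \left(\frac{\left(-8891 - 7654\right) \frac{1}{-10812 - 1905}}{15487} + \frac{13424}{-2979}\right) = -53577 - \left(\frac{\left(-8891 - 7654\right) \frac{1}{-10812 - 1905}}{15487} + \frac{13424}{-2979}\right) = -53577 - \left(- \frac{16545}{-12717} \cdot \frac{1}{15487} + 13424 \left(- \frac{1}{2979}\right)\right) = -53577 - \left(\left(-16545\right) \left(- \frac{1}{12717}\right) \frac{1}{15487} - \frac{13424}{2979}\right) = -53577 - \left(\frac{5515}{4239} \cdot \frac{1}{15487} - \frac{13424}{2979}\right) = -53577 - \left(\frac{5515}{65649393} - \frac{13424}{2979}\right) = -53577 - - \frac{97917891383}{21729949083} = -53577 + \frac{97917891383}{21729949083} = - \frac{1164127564128508}{21729949083}$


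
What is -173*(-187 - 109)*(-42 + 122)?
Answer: 4096640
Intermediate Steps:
-173*(-187 - 109)*(-42 + 122) = -(-51208)*80 = -173*(-23680) = 4096640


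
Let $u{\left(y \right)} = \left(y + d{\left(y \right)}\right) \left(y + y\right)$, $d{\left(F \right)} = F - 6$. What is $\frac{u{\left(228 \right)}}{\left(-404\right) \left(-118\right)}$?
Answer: $\frac{25650}{5959} \approx 4.3044$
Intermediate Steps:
$d{\left(F \right)} = -6 + F$ ($d{\left(F \right)} = F - 6 = -6 + F$)
$u{\left(y \right)} = 2 y \left(-6 + 2 y\right)$ ($u{\left(y \right)} = \left(y + \left(-6 + y\right)\right) \left(y + y\right) = \left(-6 + 2 y\right) 2 y = 2 y \left(-6 + 2 y\right)$)
$\frac{u{\left(228 \right)}}{\left(-404\right) \left(-118\right)} = \frac{4 \cdot 228 \left(-3 + 228\right)}{\left(-404\right) \left(-118\right)} = \frac{4 \cdot 228 \cdot 225}{47672} = 205200 \cdot \frac{1}{47672} = \frac{25650}{5959}$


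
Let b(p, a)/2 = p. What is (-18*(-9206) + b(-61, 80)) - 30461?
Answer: 135125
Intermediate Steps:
b(p, a) = 2*p
(-18*(-9206) + b(-61, 80)) - 30461 = (-18*(-9206) + 2*(-61)) - 30461 = (165708 - 122) - 30461 = 165586 - 30461 = 135125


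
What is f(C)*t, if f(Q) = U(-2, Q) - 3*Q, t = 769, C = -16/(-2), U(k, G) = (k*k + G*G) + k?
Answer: 32298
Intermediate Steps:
U(k, G) = k + G² + k² (U(k, G) = (k² + G²) + k = (G² + k²) + k = k + G² + k²)
C = 8 (C = -16*(-½) = 8)
f(Q) = 2 + Q² - 3*Q (f(Q) = (-2 + Q² + (-2)²) - 3*Q = (-2 + Q² + 4) - 3*Q = (2 + Q²) - 3*Q = 2 + Q² - 3*Q)
f(C)*t = (2 + 8² - 3*8)*769 = (2 + 64 - 24)*769 = 42*769 = 32298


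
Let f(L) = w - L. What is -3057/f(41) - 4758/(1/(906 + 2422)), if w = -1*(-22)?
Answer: -300854799/19 ≈ -1.5834e+7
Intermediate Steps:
w = 22
f(L) = 22 - L
-3057/f(41) - 4758/(1/(906 + 2422)) = -3057/(22 - 1*41) - 4758/(1/(906 + 2422)) = -3057/(22 - 41) - 4758/(1/3328) = -3057/(-19) - 4758/1/3328 = -3057*(-1/19) - 4758*3328 = 3057/19 - 15834624 = -300854799/19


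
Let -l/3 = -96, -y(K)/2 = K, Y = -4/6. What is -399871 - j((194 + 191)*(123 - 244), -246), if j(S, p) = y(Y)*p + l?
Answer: -399831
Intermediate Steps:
Y = -2/3 (Y = -4*1/6 = -2/3 ≈ -0.66667)
y(K) = -2*K
l = 288 (l = -3*(-96) = 288)
j(S, p) = 288 + 4*p/3 (j(S, p) = (-2*(-2/3))*p + 288 = 4*p/3 + 288 = 288 + 4*p/3)
-399871 - j((194 + 191)*(123 - 244), -246) = -399871 - (288 + (4/3)*(-246)) = -399871 - (288 - 328) = -399871 - 1*(-40) = -399871 + 40 = -399831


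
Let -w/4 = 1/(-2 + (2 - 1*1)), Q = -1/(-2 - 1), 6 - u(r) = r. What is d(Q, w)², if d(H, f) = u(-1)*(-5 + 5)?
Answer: 0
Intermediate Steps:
u(r) = 6 - r
Q = ⅓ (Q = -1/(-3) = -1*(-⅓) = ⅓ ≈ 0.33333)
w = 4 (w = -4/(-2 + (2 - 1*1)) = -4/(-2 + (2 - 1)) = -4/(-2 + 1) = -4/(-1) = -4*(-1) = 4)
d(H, f) = 0 (d(H, f) = (6 - 1*(-1))*(-5 + 5) = (6 + 1)*0 = 7*0 = 0)
d(Q, w)² = 0² = 0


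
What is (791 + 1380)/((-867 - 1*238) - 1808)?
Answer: -2171/2913 ≈ -0.74528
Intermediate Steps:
(791 + 1380)/((-867 - 1*238) - 1808) = 2171/((-867 - 238) - 1808) = 2171/(-1105 - 1808) = 2171/(-2913) = 2171*(-1/2913) = -2171/2913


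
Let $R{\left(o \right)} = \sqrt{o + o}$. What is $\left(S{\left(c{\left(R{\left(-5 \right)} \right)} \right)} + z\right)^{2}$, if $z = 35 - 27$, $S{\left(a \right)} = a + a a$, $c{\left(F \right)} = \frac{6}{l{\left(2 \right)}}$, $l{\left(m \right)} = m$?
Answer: $400$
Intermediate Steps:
$R{\left(o \right)} = \sqrt{2} \sqrt{o}$ ($R{\left(o \right)} = \sqrt{2 o} = \sqrt{2} \sqrt{o}$)
$c{\left(F \right)} = 3$ ($c{\left(F \right)} = \frac{6}{2} = 6 \cdot \frac{1}{2} = 3$)
$S{\left(a \right)} = a + a^{2}$
$z = 8$ ($z = 35 - 27 = 8$)
$\left(S{\left(c{\left(R{\left(-5 \right)} \right)} \right)} + z\right)^{2} = \left(3 \left(1 + 3\right) + 8\right)^{2} = \left(3 \cdot 4 + 8\right)^{2} = \left(12 + 8\right)^{2} = 20^{2} = 400$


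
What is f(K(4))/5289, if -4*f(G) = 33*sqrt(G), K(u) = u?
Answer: -11/3526 ≈ -0.0031197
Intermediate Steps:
f(G) = -33*sqrt(G)/4
f(K(4))/5289 = -33*sqrt(4)/4/5289 = -33/4*2*(1/5289) = -33/2*1/5289 = -11/3526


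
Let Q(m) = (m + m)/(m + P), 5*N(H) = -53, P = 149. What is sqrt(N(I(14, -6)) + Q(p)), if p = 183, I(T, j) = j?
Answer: I*sqrt(6542890)/830 ≈ 3.0818*I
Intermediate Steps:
N(H) = -53/5 (N(H) = (1/5)*(-53) = -53/5)
Q(m) = 2*m/(149 + m) (Q(m) = (m + m)/(m + 149) = (2*m)/(149 + m) = 2*m/(149 + m))
sqrt(N(I(14, -6)) + Q(p)) = sqrt(-53/5 + 2*183/(149 + 183)) = sqrt(-53/5 + 2*183/332) = sqrt(-53/5 + 2*183*(1/332)) = sqrt(-53/5 + 183/166) = sqrt(-7883/830) = I*sqrt(6542890)/830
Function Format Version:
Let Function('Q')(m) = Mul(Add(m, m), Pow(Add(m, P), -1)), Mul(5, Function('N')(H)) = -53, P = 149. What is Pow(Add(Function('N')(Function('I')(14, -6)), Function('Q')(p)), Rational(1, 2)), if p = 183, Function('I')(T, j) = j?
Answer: Mul(Rational(1, 830), I, Pow(6542890, Rational(1, 2))) ≈ Mul(3.0818, I)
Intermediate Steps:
Function('N')(H) = Rational(-53, 5) (Function('N')(H) = Mul(Rational(1, 5), -53) = Rational(-53, 5))
Function('Q')(m) = Mul(2, m, Pow(Add(149, m), -1)) (Function('Q')(m) = Mul(Add(m, m), Pow(Add(m, 149), -1)) = Mul(Mul(2, m), Pow(Add(149, m), -1)) = Mul(2, m, Pow(Add(149, m), -1)))
Pow(Add(Function('N')(Function('I')(14, -6)), Function('Q')(p)), Rational(1, 2)) = Pow(Add(Rational(-53, 5), Mul(2, 183, Pow(Add(149, 183), -1))), Rational(1, 2)) = Pow(Add(Rational(-53, 5), Mul(2, 183, Pow(332, -1))), Rational(1, 2)) = Pow(Add(Rational(-53, 5), Mul(2, 183, Rational(1, 332))), Rational(1, 2)) = Pow(Add(Rational(-53, 5), Rational(183, 166)), Rational(1, 2)) = Pow(Rational(-7883, 830), Rational(1, 2)) = Mul(Rational(1, 830), I, Pow(6542890, Rational(1, 2)))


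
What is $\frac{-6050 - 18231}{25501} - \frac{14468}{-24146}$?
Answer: $- \frac{108670279}{307873573} \approx -0.35297$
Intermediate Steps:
$\frac{-6050 - 18231}{25501} - \frac{14468}{-24146} = \left(-6050 - 18231\right) \frac{1}{25501} - - \frac{7234}{12073} = \left(-24281\right) \frac{1}{25501} + \frac{7234}{12073} = - \frac{24281}{25501} + \frac{7234}{12073} = - \frac{108670279}{307873573}$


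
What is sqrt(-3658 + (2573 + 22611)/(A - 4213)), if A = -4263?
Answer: I*sqrt(16438350162)/2119 ≈ 60.506*I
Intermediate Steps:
sqrt(-3658 + (2573 + 22611)/(A - 4213)) = sqrt(-3658 + (2573 + 22611)/(-4263 - 4213)) = sqrt(-3658 + 25184/(-8476)) = sqrt(-3658 + 25184*(-1/8476)) = sqrt(-3658 - 6296/2119) = sqrt(-7757598/2119) = I*sqrt(16438350162)/2119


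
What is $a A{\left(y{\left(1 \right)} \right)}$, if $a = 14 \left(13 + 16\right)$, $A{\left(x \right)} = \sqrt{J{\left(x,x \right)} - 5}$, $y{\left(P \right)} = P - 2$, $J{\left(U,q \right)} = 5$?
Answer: $0$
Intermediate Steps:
$y{\left(P \right)} = -2 + P$ ($y{\left(P \right)} = P - 2 = -2 + P$)
$A{\left(x \right)} = 0$ ($A{\left(x \right)} = \sqrt{5 - 5} = \sqrt{0} = 0$)
$a = 406$ ($a = 14 \cdot 29 = 406$)
$a A{\left(y{\left(1 \right)} \right)} = 406 \cdot 0 = 0$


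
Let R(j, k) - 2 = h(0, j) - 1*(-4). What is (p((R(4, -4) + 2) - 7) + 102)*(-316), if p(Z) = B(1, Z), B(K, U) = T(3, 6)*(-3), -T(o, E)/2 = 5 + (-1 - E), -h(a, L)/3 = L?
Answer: -28440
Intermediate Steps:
h(a, L) = -3*L
T(o, E) = -8 + 2*E (T(o, E) = -2*(5 + (-1 - E)) = -2*(4 - E) = -8 + 2*E)
R(j, k) = 6 - 3*j (R(j, k) = 2 + (-3*j - 1*(-4)) = 2 + (-3*j + 4) = 2 + (4 - 3*j) = 6 - 3*j)
B(K, U) = -12 (B(K, U) = (-8 + 2*6)*(-3) = (-8 + 12)*(-3) = 4*(-3) = -12)
p(Z) = -12
(p((R(4, -4) + 2) - 7) + 102)*(-316) = (-12 + 102)*(-316) = 90*(-316) = -28440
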